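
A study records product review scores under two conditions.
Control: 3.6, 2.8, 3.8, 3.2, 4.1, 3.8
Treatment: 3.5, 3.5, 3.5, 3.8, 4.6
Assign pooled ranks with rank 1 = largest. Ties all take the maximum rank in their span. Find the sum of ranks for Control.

39

Sorted (descending): 4.6, 4.1, 3.8, 3.8, 3.8, 3.6, 3.5, 3.5, 3.5, 3.2, 2.8
The 3 values of 3.8 occupy positions 3–5 → each gets rank 5.
The 3 values of 3.5 occupy positions 7–9 → each gets rank 9.
Control values → pooled ranks: 3.6→6, 2.8→11, 3.8→5, 3.2→10, 4.1→2, 3.8→5
Rank sum = 6 + 11 + 5 + 10 + 2 + 5 = 39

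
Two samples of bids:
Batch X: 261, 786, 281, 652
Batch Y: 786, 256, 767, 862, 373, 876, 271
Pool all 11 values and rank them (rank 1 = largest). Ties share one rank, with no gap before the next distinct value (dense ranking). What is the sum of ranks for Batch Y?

Sorted (descending): 876, 862, 786, 786, 767, 652, 373, 281, 271, 261, 256
The 2 values of 786 share dense rank 3.
Remaining distinct values take the next consecutive integers.
Batch Y values → pooled ranks: 786→3, 256→10, 767→4, 862→2, 373→6, 876→1, 271→8
Rank sum = 3 + 10 + 4 + 2 + 6 + 1 + 8 = 34

34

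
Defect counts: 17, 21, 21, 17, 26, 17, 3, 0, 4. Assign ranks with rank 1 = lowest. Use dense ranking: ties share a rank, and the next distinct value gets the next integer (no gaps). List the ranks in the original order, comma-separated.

Sorted (ascending): 0, 3, 4, 17, 17, 17, 21, 21, 26
The 3 values of 17 share dense rank 4.
The 2 values of 21 share dense rank 5.
Remaining distinct values take the next consecutive integers.

4, 5, 5, 4, 6, 4, 2, 1, 3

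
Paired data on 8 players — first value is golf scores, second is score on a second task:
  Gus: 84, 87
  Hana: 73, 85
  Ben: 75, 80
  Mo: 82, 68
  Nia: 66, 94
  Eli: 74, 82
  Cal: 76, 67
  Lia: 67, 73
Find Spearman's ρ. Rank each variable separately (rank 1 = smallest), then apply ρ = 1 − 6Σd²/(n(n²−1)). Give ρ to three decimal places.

Ranks of variable 1: 8, 3, 5, 7, 1, 4, 6, 2
Ranks of variable 2: 7, 6, 4, 2, 8, 5, 1, 3
d = r₁ − r₂: 1, -3, 1, 5, -7, -1, 5, -1
d²: 1, 9, 1, 25, 49, 1, 25, 1; Σd² = 112
ρ = 1 − 6·112/(8·63) = 1 − 672/504 = -0.333

-0.333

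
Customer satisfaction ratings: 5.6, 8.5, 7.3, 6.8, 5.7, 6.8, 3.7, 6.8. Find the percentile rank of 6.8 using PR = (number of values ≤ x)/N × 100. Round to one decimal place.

75.0

N = 8.
Strictly below 6.8: 3. Equal to 6.8: 3.
PR = 6/8 × 100 = 75.0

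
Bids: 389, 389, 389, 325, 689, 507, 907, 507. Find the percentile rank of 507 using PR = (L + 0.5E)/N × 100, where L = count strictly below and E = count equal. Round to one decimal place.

62.5

N = 8.
Strictly below 507: 4. Equal to 507: 2.
PR = (4 + 0.5·2)/8 × 100 = 62.5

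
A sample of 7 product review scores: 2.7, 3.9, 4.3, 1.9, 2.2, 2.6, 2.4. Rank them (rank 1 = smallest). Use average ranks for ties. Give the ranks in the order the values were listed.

5, 6, 7, 1, 2, 4, 3

Sorted (ascending): 1.9, 2.2, 2.4, 2.6, 2.7, 3.9, 4.3
No ties — each value takes its position as its rank.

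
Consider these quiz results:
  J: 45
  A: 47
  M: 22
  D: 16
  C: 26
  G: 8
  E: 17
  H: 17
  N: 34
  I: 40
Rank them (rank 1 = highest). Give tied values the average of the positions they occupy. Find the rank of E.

7.5

Sorted (descending): 47, 45, 40, 34, 26, 22, 17, 17, 16, 8
The 2 values of 17 occupy positions 7–8 → average rank (7+8)/2 = 7.5.
E has value 17 → rank 7.5.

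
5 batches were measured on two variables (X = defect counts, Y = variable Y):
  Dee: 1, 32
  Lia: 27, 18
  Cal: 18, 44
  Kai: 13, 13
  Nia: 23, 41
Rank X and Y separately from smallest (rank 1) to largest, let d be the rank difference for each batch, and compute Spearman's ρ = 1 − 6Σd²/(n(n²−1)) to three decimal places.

0.100

Ranks of variable 1: 1, 5, 3, 2, 4
Ranks of variable 2: 3, 2, 5, 1, 4
d = r₁ − r₂: -2, 3, -2, 1, 0
d²: 4, 9, 4, 1, 0; Σd² = 18
ρ = 1 − 6·18/(5·24) = 1 − 108/120 = 0.100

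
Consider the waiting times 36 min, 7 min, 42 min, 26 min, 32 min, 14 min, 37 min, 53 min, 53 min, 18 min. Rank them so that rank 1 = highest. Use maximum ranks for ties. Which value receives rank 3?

Sorted (descending): 53, 53, 42, 37, 36, 32, 26, 18, 14, 7
The 2 values of 53 occupy positions 1–2 → each gets rank 2.
Rank 3 → value 42.

42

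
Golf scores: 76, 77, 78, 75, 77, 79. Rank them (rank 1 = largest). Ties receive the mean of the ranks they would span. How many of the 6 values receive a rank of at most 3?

2

Sorted (descending): 79, 78, 77, 77, 76, 75
The 2 values of 77 occupy positions 3–4 → average rank (3+4)/2 = 3.5.
Ranks ≤ 3: {1, 2} → 2 values.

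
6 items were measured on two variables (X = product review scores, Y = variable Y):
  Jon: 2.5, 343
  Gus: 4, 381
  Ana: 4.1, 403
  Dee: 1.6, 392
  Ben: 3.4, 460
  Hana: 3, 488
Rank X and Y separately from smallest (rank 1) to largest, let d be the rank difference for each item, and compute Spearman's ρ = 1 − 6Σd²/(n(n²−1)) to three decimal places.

Ranks of variable 1: 2, 5, 6, 1, 4, 3
Ranks of variable 2: 1, 2, 4, 3, 5, 6
d = r₁ − r₂: 1, 3, 2, -2, -1, -3
d²: 1, 9, 4, 4, 1, 9; Σd² = 28
ρ = 1 − 6·28/(6·35) = 1 − 168/210 = 0.200

0.200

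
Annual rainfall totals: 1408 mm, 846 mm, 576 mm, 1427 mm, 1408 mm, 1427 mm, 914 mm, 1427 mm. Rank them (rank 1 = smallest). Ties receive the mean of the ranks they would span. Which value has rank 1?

576

Sorted (ascending): 576, 846, 914, 1408, 1408, 1427, 1427, 1427
The 2 values of 1408 occupy positions 4–5 → average rank (4+5)/2 = 4.5.
The 3 values of 1427 occupy positions 6–8 → average rank 7.
Rank 1 → value 576.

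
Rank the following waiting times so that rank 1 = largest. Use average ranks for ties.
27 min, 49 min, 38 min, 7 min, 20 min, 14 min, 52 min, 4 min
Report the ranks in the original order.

4, 2, 3, 7, 5, 6, 1, 8

Sorted (descending): 52, 49, 38, 27, 20, 14, 7, 4
No ties — each value takes its position as its rank.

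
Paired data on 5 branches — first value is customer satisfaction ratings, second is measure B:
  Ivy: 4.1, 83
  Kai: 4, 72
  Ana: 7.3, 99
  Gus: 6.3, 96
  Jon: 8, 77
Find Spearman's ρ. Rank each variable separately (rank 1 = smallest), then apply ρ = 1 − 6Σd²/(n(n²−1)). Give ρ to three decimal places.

0.400

Ranks of variable 1: 2, 1, 4, 3, 5
Ranks of variable 2: 3, 1, 5, 4, 2
d = r₁ − r₂: -1, 0, -1, -1, 3
d²: 1, 0, 1, 1, 9; Σd² = 12
ρ = 1 − 6·12/(5·24) = 1 − 72/120 = 0.400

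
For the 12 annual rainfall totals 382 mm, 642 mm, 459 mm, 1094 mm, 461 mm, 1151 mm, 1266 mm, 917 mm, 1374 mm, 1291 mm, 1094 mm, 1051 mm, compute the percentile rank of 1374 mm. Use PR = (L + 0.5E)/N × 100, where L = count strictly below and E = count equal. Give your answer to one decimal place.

N = 12.
Strictly below 1374: 11. Equal to 1374: 1.
PR = (11 + 0.5·1)/12 × 100 = 95.8

95.8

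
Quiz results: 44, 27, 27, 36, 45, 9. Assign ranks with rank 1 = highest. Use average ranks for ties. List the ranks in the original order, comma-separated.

2, 4.5, 4.5, 3, 1, 6

Sorted (descending): 45, 44, 36, 27, 27, 9
The 2 values of 27 occupy positions 4–5 → average rank (4+5)/2 = 4.5.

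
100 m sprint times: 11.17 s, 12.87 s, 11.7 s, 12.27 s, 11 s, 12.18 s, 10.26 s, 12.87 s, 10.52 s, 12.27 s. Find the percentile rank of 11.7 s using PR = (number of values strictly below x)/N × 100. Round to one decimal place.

N = 10.
Strictly below 11.7: 4. Equal to 11.7: 1.
PR = 4/10 × 100 = 40.0

40.0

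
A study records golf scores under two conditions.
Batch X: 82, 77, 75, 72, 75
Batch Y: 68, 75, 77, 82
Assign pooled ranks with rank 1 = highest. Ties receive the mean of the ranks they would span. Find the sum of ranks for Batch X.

Sorted (descending): 82, 82, 77, 77, 75, 75, 75, 72, 68
The 2 values of 82 occupy positions 1–2 → average rank (1+2)/2 = 1.5.
The 2 values of 77 occupy positions 3–4 → average rank (3+4)/2 = 3.5.
The 3 values of 75 occupy positions 5–7 → average rank 6.
Batch X values → pooled ranks: 82→1.5, 77→3.5, 75→6, 72→8, 75→6
Rank sum = 1.5 + 3.5 + 6 + 8 + 6 = 25

25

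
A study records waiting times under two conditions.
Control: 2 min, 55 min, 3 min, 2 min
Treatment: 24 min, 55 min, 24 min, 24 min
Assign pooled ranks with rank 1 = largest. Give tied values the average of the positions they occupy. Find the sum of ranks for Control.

22.5

Sorted (descending): 55, 55, 24, 24, 24, 3, 2, 2
The 2 values of 55 occupy positions 1–2 → average rank (1+2)/2 = 1.5.
The 3 values of 24 occupy positions 3–5 → average rank 4.
The 2 values of 2 occupy positions 7–8 → average rank (7+8)/2 = 7.5.
Control values → pooled ranks: 2→7.5, 55→1.5, 3→6, 2→7.5
Rank sum = 7.5 + 1.5 + 6 + 7.5 = 22.5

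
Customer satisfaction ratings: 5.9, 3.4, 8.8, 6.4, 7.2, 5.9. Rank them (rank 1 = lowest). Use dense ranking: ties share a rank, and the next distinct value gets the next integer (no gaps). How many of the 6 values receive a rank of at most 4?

Sorted (ascending): 3.4, 5.9, 5.9, 6.4, 7.2, 8.8
The 2 values of 5.9 share dense rank 2.
Remaining distinct values take the next consecutive integers.
Ranks ≤ 4: {1, 2, 2, 3, 4} → 5 values.

5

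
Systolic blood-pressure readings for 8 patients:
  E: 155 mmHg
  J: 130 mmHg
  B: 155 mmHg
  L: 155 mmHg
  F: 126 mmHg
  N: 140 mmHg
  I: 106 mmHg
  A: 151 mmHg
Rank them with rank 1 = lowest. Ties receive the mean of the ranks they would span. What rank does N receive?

4

Sorted (ascending): 106, 126, 130, 140, 151, 155, 155, 155
The 3 values of 155 occupy positions 6–8 → average rank 7.
N has value 140 mmHg → rank 4.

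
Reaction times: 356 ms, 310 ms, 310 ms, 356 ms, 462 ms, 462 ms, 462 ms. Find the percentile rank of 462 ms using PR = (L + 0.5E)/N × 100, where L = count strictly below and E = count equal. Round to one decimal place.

78.6

N = 7.
Strictly below 462: 4. Equal to 462: 3.
PR = (4 + 0.5·3)/7 × 100 = 78.6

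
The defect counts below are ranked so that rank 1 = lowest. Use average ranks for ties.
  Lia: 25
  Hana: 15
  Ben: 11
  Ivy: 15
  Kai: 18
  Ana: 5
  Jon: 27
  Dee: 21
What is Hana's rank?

3.5

Sorted (ascending): 5, 11, 15, 15, 18, 21, 25, 27
The 2 values of 15 occupy positions 3–4 → average rank (3+4)/2 = 3.5.
Hana has value 15 → rank 3.5.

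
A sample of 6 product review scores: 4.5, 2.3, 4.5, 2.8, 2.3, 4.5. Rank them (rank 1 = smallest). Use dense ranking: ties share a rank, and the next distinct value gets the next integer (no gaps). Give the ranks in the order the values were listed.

Sorted (ascending): 2.3, 2.3, 2.8, 4.5, 4.5, 4.5
The 2 values of 2.3 share dense rank 1.
The 3 values of 4.5 share dense rank 3.
Remaining distinct values take the next consecutive integers.

3, 1, 3, 2, 1, 3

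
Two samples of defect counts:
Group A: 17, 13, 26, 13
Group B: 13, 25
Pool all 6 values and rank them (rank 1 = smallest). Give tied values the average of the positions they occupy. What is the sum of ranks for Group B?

Sorted (ascending): 13, 13, 13, 17, 25, 26
The 3 values of 13 occupy positions 1–3 → average rank 2.
Group B values → pooled ranks: 13→2, 25→5
Rank sum = 2 + 5 = 7

7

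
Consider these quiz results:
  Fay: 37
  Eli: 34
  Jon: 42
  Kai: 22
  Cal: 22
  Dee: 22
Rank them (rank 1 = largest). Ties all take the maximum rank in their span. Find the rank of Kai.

Sorted (descending): 42, 37, 34, 22, 22, 22
The 3 values of 22 occupy positions 4–6 → each gets rank 6.
Kai has value 22 → rank 6.

6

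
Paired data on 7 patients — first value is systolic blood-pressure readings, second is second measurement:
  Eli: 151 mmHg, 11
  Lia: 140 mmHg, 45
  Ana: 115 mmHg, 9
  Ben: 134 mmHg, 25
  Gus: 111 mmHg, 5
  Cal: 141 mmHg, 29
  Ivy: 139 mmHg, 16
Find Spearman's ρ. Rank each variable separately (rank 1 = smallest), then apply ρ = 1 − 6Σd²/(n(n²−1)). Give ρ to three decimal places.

Ranks of variable 1: 7, 5, 2, 3, 1, 6, 4
Ranks of variable 2: 3, 7, 2, 5, 1, 6, 4
d = r₁ − r₂: 4, -2, 0, -2, 0, 0, 0
d²: 16, 4, 0, 4, 0, 0, 0; Σd² = 24
ρ = 1 − 6·24/(7·48) = 1 − 144/336 = 0.571

0.571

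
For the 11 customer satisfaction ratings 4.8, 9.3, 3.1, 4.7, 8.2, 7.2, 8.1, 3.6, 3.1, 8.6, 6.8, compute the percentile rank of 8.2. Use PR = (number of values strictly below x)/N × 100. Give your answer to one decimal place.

N = 11.
Strictly below 8.2: 8. Equal to 8.2: 1.
PR = 8/11 × 100 = 72.7

72.7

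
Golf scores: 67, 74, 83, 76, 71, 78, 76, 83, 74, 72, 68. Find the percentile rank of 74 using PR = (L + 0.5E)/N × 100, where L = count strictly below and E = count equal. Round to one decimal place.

N = 11.
Strictly below 74: 4. Equal to 74: 2.
PR = (4 + 0.5·2)/11 × 100 = 45.5

45.5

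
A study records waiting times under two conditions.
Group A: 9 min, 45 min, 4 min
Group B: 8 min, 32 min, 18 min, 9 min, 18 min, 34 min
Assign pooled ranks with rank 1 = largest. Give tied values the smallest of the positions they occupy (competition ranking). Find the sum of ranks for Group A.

Sorted (descending): 45, 34, 32, 18, 18, 9, 9, 8, 4
The 2 values of 18 occupy positions 4–5 → each gets rank 4.
The 2 values of 9 occupy positions 6–7 → each gets rank 6.
Group A values → pooled ranks: 9→6, 45→1, 4→9
Rank sum = 6 + 1 + 9 = 16

16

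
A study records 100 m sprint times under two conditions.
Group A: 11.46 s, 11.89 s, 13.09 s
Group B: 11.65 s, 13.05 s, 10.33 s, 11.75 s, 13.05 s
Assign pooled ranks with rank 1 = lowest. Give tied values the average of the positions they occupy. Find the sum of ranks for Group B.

21

Sorted (ascending): 10.33, 11.46, 11.65, 11.75, 11.89, 13.05, 13.05, 13.09
The 2 values of 13.05 occupy positions 6–7 → average rank (6+7)/2 = 6.5.
Group B values → pooled ranks: 11.65→3, 13.05→6.5, 10.33→1, 11.75→4, 13.05→6.5
Rank sum = 3 + 6.5 + 1 + 4 + 6.5 = 21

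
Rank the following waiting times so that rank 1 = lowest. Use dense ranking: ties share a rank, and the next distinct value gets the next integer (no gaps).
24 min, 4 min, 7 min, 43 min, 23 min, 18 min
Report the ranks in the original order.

5, 1, 2, 6, 4, 3

Sorted (ascending): 4, 7, 18, 23, 24, 43
No ties — each value takes its position as its rank.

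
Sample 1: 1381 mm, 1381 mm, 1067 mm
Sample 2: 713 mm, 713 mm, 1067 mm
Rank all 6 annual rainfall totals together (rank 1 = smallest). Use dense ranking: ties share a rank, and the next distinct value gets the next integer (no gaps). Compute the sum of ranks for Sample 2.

4

Sorted (ascending): 713, 713, 1067, 1067, 1381, 1381
The 2 values of 713 share dense rank 1.
The 2 values of 1067 share dense rank 2.
The 2 values of 1381 share dense rank 3.
Sample 2 values → pooled ranks: 713→1, 713→1, 1067→2
Rank sum = 1 + 1 + 2 = 4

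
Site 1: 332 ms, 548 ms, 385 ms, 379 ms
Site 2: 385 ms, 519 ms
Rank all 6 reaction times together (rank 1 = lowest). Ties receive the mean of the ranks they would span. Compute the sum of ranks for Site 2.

Sorted (ascending): 332, 379, 385, 385, 519, 548
The 2 values of 385 occupy positions 3–4 → average rank (3+4)/2 = 3.5.
Site 2 values → pooled ranks: 385→3.5, 519→5
Rank sum = 3.5 + 5 = 8.5

8.5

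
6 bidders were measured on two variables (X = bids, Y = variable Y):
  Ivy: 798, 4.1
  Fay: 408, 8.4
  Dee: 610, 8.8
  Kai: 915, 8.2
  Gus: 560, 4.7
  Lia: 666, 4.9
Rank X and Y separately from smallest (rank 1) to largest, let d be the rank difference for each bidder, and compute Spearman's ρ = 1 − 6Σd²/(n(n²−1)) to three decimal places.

Ranks of variable 1: 5, 1, 3, 6, 2, 4
Ranks of variable 2: 1, 5, 6, 4, 2, 3
d = r₁ − r₂: 4, -4, -3, 2, 0, 1
d²: 16, 16, 9, 4, 0, 1; Σd² = 46
ρ = 1 − 6·46/(6·35) = 1 − 276/210 = -0.314

-0.314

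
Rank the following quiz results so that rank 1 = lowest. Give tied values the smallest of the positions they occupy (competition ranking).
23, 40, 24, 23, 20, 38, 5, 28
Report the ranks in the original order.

3, 8, 5, 3, 2, 7, 1, 6

Sorted (ascending): 5, 20, 23, 23, 24, 28, 38, 40
The 2 values of 23 occupy positions 3–4 → each gets rank 3.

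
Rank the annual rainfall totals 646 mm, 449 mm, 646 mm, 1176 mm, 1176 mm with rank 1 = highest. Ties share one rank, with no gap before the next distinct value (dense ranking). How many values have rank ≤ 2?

Sorted (descending): 1176, 1176, 646, 646, 449
The 2 values of 1176 share dense rank 1.
The 2 values of 646 share dense rank 2.
Remaining distinct values take the next consecutive integers.
Ranks ≤ 2: {1, 1, 2, 2} → 4 values.

4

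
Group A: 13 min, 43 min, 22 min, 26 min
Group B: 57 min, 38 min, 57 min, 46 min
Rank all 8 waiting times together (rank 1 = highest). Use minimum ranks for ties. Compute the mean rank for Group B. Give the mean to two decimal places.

2.50

Sorted (descending): 57, 57, 46, 43, 38, 26, 22, 13
The 2 values of 57 occupy positions 1–2 → each gets rank 1.
Group B values → pooled ranks: 57→1, 38→5, 57→1, 46→3
Mean rank = (1 + 5 + 1 + 3) / 4 = 2.50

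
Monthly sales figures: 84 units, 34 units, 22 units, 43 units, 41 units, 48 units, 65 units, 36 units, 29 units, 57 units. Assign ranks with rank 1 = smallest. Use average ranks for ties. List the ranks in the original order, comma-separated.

Sorted (ascending): 22, 29, 34, 36, 41, 43, 48, 57, 65, 84
No ties — each value takes its position as its rank.

10, 3, 1, 6, 5, 7, 9, 4, 2, 8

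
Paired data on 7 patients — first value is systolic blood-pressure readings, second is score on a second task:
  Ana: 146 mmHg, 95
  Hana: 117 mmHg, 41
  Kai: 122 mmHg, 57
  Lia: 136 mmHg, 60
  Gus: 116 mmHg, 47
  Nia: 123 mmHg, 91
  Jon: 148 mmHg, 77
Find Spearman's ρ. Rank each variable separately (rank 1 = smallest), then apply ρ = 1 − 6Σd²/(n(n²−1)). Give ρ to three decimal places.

0.786

Ranks of variable 1: 6, 2, 3, 5, 1, 4, 7
Ranks of variable 2: 7, 1, 3, 4, 2, 6, 5
d = r₁ − r₂: -1, 1, 0, 1, -1, -2, 2
d²: 1, 1, 0, 1, 1, 4, 4; Σd² = 12
ρ = 1 − 6·12/(7·48) = 1 − 72/336 = 0.786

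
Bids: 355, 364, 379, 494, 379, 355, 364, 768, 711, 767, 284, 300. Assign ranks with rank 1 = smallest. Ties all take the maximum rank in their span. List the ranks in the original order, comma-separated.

Sorted (ascending): 284, 300, 355, 355, 364, 364, 379, 379, 494, 711, 767, 768
The 2 values of 355 occupy positions 3–4 → each gets rank 4.
The 2 values of 364 occupy positions 5–6 → each gets rank 6.
The 2 values of 379 occupy positions 7–8 → each gets rank 8.

4, 6, 8, 9, 8, 4, 6, 12, 10, 11, 1, 2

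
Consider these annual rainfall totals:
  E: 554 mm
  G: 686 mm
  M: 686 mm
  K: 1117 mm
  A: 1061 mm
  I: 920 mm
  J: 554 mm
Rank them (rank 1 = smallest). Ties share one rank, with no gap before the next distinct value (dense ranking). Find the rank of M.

2

Sorted (ascending): 554, 554, 686, 686, 920, 1061, 1117
The 2 values of 554 share dense rank 1.
The 2 values of 686 share dense rank 2.
Remaining distinct values take the next consecutive integers.
M has value 686 mm → rank 2.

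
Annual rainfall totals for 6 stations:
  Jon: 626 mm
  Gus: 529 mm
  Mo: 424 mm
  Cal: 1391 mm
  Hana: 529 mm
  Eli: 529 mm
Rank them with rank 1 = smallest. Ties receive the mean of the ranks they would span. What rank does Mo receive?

1

Sorted (ascending): 424, 529, 529, 529, 626, 1391
The 3 values of 529 occupy positions 2–4 → average rank 3.
Mo has value 424 mm → rank 1.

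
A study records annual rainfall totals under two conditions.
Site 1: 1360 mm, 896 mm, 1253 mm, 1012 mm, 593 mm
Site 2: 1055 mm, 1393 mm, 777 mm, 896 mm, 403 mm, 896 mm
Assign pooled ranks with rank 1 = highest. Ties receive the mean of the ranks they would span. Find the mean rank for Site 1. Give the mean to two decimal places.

Sorted (descending): 1393, 1360, 1253, 1055, 1012, 896, 896, 896, 777, 593, 403
The 3 values of 896 occupy positions 6–8 → average rank 7.
Site 1 values → pooled ranks: 1360→2, 896→7, 1253→3, 1012→5, 593→10
Mean rank = (2 + 7 + 3 + 5 + 10) / 5 = 5.40

5.40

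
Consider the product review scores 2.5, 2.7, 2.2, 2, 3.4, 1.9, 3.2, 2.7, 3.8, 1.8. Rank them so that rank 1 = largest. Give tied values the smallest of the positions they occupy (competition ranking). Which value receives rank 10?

1.8

Sorted (descending): 3.8, 3.4, 3.2, 2.7, 2.7, 2.5, 2.2, 2, 1.9, 1.8
The 2 values of 2.7 occupy positions 4–5 → each gets rank 4.
Rank 10 → value 1.8.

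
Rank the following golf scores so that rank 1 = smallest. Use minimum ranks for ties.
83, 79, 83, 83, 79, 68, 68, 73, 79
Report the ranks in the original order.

7, 4, 7, 7, 4, 1, 1, 3, 4

Sorted (ascending): 68, 68, 73, 79, 79, 79, 83, 83, 83
The 2 values of 68 occupy positions 1–2 → each gets rank 1.
The 3 values of 79 occupy positions 4–6 → each gets rank 4.
The 3 values of 83 occupy positions 7–9 → each gets rank 7.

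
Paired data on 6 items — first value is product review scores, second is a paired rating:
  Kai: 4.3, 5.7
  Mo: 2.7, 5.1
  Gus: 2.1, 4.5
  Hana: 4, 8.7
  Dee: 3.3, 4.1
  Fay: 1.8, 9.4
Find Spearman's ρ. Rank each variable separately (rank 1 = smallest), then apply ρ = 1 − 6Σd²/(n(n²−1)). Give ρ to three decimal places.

Ranks of variable 1: 6, 3, 2, 5, 4, 1
Ranks of variable 2: 4, 3, 2, 5, 1, 6
d = r₁ − r₂: 2, 0, 0, 0, 3, -5
d²: 4, 0, 0, 0, 9, 25; Σd² = 38
ρ = 1 − 6·38/(6·35) = 1 − 228/210 = -0.086

-0.086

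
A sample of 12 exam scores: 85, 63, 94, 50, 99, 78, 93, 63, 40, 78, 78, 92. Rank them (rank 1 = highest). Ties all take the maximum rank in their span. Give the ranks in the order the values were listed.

5, 10, 2, 11, 1, 8, 3, 10, 12, 8, 8, 4

Sorted (descending): 99, 94, 93, 92, 85, 78, 78, 78, 63, 63, 50, 40
The 3 values of 78 occupy positions 6–8 → each gets rank 8.
The 2 values of 63 occupy positions 9–10 → each gets rank 10.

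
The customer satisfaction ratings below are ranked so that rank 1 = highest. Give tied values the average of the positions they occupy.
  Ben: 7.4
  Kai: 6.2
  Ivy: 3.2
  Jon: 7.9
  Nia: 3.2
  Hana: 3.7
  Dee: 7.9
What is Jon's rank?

Sorted (descending): 7.9, 7.9, 7.4, 6.2, 3.7, 3.2, 3.2
The 2 values of 7.9 occupy positions 1–2 → average rank (1+2)/2 = 1.5.
The 2 values of 3.2 occupy positions 6–7 → average rank (6+7)/2 = 6.5.
Jon has value 7.9 → rank 1.5.

1.5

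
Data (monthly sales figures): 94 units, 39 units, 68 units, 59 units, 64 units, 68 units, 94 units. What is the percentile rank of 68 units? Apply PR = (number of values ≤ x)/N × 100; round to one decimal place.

N = 7.
Strictly below 68: 3. Equal to 68: 2.
PR = 5/7 × 100 = 71.4

71.4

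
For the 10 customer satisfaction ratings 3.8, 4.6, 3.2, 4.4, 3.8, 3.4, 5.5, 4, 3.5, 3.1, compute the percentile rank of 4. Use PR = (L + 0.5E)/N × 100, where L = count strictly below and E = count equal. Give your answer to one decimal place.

N = 10.
Strictly below 4: 6. Equal to 4: 1.
PR = (6 + 0.5·1)/10 × 100 = 65.0

65.0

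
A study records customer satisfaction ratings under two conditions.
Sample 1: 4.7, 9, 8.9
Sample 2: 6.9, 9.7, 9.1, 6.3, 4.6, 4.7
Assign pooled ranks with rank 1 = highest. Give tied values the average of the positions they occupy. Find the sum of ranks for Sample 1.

Sorted (descending): 9.7, 9.1, 9, 8.9, 6.9, 6.3, 4.7, 4.7, 4.6
The 2 values of 4.7 occupy positions 7–8 → average rank (7+8)/2 = 7.5.
Sample 1 values → pooled ranks: 4.7→7.5, 9→3, 8.9→4
Rank sum = 7.5 + 3 + 4 = 14.5

14.5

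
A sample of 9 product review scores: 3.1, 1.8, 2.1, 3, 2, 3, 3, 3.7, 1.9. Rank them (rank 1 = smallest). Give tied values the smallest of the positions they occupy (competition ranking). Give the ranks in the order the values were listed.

Sorted (ascending): 1.8, 1.9, 2, 2.1, 3, 3, 3, 3.1, 3.7
The 3 values of 3 occupy positions 5–7 → each gets rank 5.

8, 1, 4, 5, 3, 5, 5, 9, 2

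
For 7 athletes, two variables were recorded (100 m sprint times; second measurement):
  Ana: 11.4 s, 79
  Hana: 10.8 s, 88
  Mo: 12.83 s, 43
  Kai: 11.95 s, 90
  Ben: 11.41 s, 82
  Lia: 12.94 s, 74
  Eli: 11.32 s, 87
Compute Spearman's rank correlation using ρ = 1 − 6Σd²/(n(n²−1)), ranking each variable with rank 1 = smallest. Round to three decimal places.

-0.571

Ranks of variable 1: 3, 1, 6, 5, 4, 7, 2
Ranks of variable 2: 3, 6, 1, 7, 4, 2, 5
d = r₁ − r₂: 0, -5, 5, -2, 0, 5, -3
d²: 0, 25, 25, 4, 0, 25, 9; Σd² = 88
ρ = 1 − 6·88/(7·48) = 1 − 528/336 = -0.571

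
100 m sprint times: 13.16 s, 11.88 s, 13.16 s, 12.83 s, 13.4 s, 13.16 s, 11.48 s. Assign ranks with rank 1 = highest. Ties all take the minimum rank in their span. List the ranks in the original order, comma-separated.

Sorted (descending): 13.4, 13.16, 13.16, 13.16, 12.83, 11.88, 11.48
The 3 values of 13.16 occupy positions 2–4 → each gets rank 2.

2, 6, 2, 5, 1, 2, 7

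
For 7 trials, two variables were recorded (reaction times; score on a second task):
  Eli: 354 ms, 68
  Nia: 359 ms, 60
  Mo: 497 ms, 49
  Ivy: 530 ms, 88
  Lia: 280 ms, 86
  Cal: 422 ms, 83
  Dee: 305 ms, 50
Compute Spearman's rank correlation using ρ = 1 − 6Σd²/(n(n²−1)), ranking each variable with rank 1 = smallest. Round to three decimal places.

Ranks of variable 1: 3, 4, 6, 7, 1, 5, 2
Ranks of variable 2: 4, 3, 1, 7, 6, 5, 2
d = r₁ − r₂: -1, 1, 5, 0, -5, 0, 0
d²: 1, 1, 25, 0, 25, 0, 0; Σd² = 52
ρ = 1 − 6·52/(7·48) = 1 − 312/336 = 0.071

0.071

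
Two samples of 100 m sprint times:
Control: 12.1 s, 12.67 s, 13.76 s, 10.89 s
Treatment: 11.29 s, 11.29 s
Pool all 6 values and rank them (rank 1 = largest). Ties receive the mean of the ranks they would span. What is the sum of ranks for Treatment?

9

Sorted (descending): 13.76, 12.67, 12.1, 11.29, 11.29, 10.89
The 2 values of 11.29 occupy positions 4–5 → average rank (4+5)/2 = 4.5.
Treatment values → pooled ranks: 11.29→4.5, 11.29→4.5
Rank sum = 4.5 + 4.5 = 9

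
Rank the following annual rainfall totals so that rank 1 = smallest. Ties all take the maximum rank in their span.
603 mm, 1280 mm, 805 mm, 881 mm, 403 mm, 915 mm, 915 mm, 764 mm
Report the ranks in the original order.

Sorted (ascending): 403, 603, 764, 805, 881, 915, 915, 1280
The 2 values of 915 occupy positions 6–7 → each gets rank 7.

2, 8, 4, 5, 1, 7, 7, 3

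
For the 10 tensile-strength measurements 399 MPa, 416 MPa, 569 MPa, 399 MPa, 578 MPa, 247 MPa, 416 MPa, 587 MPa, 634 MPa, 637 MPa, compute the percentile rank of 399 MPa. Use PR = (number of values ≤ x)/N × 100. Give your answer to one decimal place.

N = 10.
Strictly below 399: 1. Equal to 399: 2.
PR = 3/10 × 100 = 30.0

30.0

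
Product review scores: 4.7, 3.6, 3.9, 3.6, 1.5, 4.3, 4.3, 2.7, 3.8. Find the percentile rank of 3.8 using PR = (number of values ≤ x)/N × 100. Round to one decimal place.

N = 9.
Strictly below 3.8: 4. Equal to 3.8: 1.
PR = 5/9 × 100 = 55.6

55.6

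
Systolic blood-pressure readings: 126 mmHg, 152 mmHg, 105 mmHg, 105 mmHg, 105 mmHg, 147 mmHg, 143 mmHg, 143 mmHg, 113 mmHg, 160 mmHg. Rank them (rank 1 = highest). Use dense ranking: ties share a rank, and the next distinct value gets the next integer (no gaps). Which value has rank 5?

Sorted (descending): 160, 152, 147, 143, 143, 126, 113, 105, 105, 105
The 2 values of 143 share dense rank 4.
The 3 values of 105 share dense rank 7.
Remaining distinct values take the next consecutive integers.
Rank 5 → value 126.

126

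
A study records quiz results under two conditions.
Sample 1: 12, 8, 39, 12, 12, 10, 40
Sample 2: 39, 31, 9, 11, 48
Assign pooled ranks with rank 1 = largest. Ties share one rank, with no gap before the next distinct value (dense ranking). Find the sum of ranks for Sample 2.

22

Sorted (descending): 48, 40, 39, 39, 31, 12, 12, 12, 11, 10, 9, 8
The 2 values of 39 share dense rank 3.
The 3 values of 12 share dense rank 5.
Remaining distinct values take the next consecutive integers.
Sample 2 values → pooled ranks: 39→3, 31→4, 9→8, 11→6, 48→1
Rank sum = 3 + 4 + 8 + 6 + 1 = 22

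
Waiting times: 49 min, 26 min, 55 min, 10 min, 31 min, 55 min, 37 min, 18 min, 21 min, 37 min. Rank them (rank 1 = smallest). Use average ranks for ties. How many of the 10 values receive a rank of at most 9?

Sorted (ascending): 10, 18, 21, 26, 31, 37, 37, 49, 55, 55
The 2 values of 37 occupy positions 6–7 → average rank (6+7)/2 = 6.5.
The 2 values of 55 occupy positions 9–10 → average rank (9+10)/2 = 9.5.
Ranks ≤ 9: {1, 2, 3, 4, 5, 6.5, 6.5, 8} → 8 values.

8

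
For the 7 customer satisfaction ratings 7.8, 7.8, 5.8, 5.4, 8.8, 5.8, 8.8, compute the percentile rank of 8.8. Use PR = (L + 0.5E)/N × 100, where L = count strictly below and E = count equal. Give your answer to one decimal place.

85.7

N = 7.
Strictly below 8.8: 5. Equal to 8.8: 2.
PR = (5 + 0.5·2)/7 × 100 = 85.7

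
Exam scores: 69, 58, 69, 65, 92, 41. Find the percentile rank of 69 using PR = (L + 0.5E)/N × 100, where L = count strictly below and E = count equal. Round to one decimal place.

N = 6.
Strictly below 69: 3. Equal to 69: 2.
PR = (3 + 0.5·2)/6 × 100 = 66.7

66.7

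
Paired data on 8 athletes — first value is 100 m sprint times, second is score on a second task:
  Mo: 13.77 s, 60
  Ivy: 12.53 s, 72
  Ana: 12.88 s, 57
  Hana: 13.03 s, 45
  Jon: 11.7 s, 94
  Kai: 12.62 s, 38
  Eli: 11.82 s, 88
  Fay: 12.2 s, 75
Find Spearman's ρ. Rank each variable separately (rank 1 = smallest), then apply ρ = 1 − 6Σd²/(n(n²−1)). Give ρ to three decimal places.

Ranks of variable 1: 8, 4, 6, 7, 1, 5, 2, 3
Ranks of variable 2: 4, 5, 3, 2, 8, 1, 7, 6
d = r₁ − r₂: 4, -1, 3, 5, -7, 4, -5, -3
d²: 16, 1, 9, 25, 49, 16, 25, 9; Σd² = 150
ρ = 1 − 6·150/(8·63) = 1 − 900/504 = -0.786

-0.786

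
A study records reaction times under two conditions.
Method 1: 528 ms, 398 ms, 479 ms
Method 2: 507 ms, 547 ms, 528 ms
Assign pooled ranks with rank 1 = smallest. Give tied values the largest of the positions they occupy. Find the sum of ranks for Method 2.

Sorted (ascending): 398, 479, 507, 528, 528, 547
The 2 values of 528 occupy positions 4–5 → each gets rank 5.
Method 2 values → pooled ranks: 507→3, 547→6, 528→5
Rank sum = 3 + 6 + 5 = 14

14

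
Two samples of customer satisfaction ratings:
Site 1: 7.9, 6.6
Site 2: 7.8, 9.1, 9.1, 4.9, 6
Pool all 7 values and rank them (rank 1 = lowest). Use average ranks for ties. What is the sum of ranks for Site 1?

8

Sorted (ascending): 4.9, 6, 6.6, 7.8, 7.9, 9.1, 9.1
The 2 values of 9.1 occupy positions 6–7 → average rank (6+7)/2 = 6.5.
Site 1 values → pooled ranks: 7.9→5, 6.6→3
Rank sum = 5 + 3 = 8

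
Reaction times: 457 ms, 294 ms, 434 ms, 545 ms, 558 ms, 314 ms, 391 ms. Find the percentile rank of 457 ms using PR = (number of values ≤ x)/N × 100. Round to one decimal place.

N = 7.
Strictly below 457: 4. Equal to 457: 1.
PR = 5/7 × 100 = 71.4

71.4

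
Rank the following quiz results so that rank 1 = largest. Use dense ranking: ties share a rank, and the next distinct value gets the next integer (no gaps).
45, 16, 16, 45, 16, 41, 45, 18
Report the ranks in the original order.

1, 4, 4, 1, 4, 2, 1, 3

Sorted (descending): 45, 45, 45, 41, 18, 16, 16, 16
The 3 values of 45 share dense rank 1.
The 3 values of 16 share dense rank 4.
Remaining distinct values take the next consecutive integers.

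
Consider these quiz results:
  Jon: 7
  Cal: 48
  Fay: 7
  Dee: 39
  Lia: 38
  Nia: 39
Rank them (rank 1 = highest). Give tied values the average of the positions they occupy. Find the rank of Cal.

Sorted (descending): 48, 39, 39, 38, 7, 7
The 2 values of 39 occupy positions 2–3 → average rank (2+3)/2 = 2.5.
The 2 values of 7 occupy positions 5–6 → average rank (5+6)/2 = 5.5.
Cal has value 48 → rank 1.

1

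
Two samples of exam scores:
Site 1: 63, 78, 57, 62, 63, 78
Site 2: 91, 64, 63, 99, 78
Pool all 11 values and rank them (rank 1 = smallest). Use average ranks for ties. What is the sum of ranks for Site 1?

Sorted (ascending): 57, 62, 63, 63, 63, 64, 78, 78, 78, 91, 99
The 3 values of 63 occupy positions 3–5 → average rank 4.
The 3 values of 78 occupy positions 7–9 → average rank 8.
Site 1 values → pooled ranks: 63→4, 78→8, 57→1, 62→2, 63→4, 78→8
Rank sum = 4 + 8 + 1 + 2 + 4 + 8 = 27

27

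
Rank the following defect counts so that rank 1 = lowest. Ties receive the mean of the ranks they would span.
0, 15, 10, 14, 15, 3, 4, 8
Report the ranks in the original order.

1, 7.5, 5, 6, 7.5, 2, 3, 4

Sorted (ascending): 0, 3, 4, 8, 10, 14, 15, 15
The 2 values of 15 occupy positions 7–8 → average rank (7+8)/2 = 7.5.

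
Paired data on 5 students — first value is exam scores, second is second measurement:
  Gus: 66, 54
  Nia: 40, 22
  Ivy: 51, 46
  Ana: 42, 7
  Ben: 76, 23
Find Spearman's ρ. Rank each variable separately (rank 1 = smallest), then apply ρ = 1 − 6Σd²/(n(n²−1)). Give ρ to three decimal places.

Ranks of variable 1: 4, 1, 3, 2, 5
Ranks of variable 2: 5, 2, 4, 1, 3
d = r₁ − r₂: -1, -1, -1, 1, 2
d²: 1, 1, 1, 1, 4; Σd² = 8
ρ = 1 − 6·8/(5·24) = 1 − 48/120 = 0.600

0.600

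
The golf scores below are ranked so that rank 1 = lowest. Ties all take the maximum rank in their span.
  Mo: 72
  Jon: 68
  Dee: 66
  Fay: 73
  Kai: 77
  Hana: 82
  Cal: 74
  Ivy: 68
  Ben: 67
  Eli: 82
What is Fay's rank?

6

Sorted (ascending): 66, 67, 68, 68, 72, 73, 74, 77, 82, 82
The 2 values of 68 occupy positions 3–4 → each gets rank 4.
The 2 values of 82 occupy positions 9–10 → each gets rank 10.
Fay has value 73 → rank 6.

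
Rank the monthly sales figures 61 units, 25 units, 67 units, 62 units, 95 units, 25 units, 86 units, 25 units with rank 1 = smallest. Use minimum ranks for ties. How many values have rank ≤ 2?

3

Sorted (ascending): 25, 25, 25, 61, 62, 67, 86, 95
The 3 values of 25 occupy positions 1–3 → each gets rank 1.
Ranks ≤ 2: {1, 1, 1} → 3 values.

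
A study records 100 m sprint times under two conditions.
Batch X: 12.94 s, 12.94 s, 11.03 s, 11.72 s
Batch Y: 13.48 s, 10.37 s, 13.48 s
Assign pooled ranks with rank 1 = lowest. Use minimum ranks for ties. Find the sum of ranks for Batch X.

13

Sorted (ascending): 10.37, 11.03, 11.72, 12.94, 12.94, 13.48, 13.48
The 2 values of 12.94 occupy positions 4–5 → each gets rank 4.
The 2 values of 13.48 occupy positions 6–7 → each gets rank 6.
Batch X values → pooled ranks: 12.94→4, 12.94→4, 11.03→2, 11.72→3
Rank sum = 4 + 4 + 2 + 3 = 13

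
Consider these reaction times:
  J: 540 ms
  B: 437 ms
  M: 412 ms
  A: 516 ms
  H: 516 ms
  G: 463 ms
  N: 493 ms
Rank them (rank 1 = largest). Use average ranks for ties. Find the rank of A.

2.5

Sorted (descending): 540, 516, 516, 493, 463, 437, 412
The 2 values of 516 occupy positions 2–3 → average rank (2+3)/2 = 2.5.
A has value 516 ms → rank 2.5.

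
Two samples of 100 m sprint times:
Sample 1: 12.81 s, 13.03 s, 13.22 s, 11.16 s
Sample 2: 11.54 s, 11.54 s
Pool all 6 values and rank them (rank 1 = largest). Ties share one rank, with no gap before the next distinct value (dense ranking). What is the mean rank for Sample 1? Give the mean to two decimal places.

2.75

Sorted (descending): 13.22, 13.03, 12.81, 11.54, 11.54, 11.16
The 2 values of 11.54 share dense rank 4.
Remaining distinct values take the next consecutive integers.
Sample 1 values → pooled ranks: 12.81→3, 13.03→2, 13.22→1, 11.16→5
Mean rank = (3 + 2 + 1 + 5) / 4 = 2.75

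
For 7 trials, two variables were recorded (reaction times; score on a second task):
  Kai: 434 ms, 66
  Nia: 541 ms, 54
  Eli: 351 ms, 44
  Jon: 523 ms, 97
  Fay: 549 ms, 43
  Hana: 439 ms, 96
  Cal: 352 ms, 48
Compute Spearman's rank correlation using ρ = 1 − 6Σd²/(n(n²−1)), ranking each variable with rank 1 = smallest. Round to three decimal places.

Ranks of variable 1: 3, 6, 1, 5, 7, 4, 2
Ranks of variable 2: 5, 4, 2, 7, 1, 6, 3
d = r₁ − r₂: -2, 2, -1, -2, 6, -2, -1
d²: 4, 4, 1, 4, 36, 4, 1; Σd² = 54
ρ = 1 − 6·54/(7·48) = 1 − 324/336 = 0.036

0.036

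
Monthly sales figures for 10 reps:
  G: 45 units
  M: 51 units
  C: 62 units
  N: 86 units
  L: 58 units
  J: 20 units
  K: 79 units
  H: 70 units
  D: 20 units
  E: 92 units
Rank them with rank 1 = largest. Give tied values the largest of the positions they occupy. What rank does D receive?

Sorted (descending): 92, 86, 79, 70, 62, 58, 51, 45, 20, 20
The 2 values of 20 occupy positions 9–10 → each gets rank 10.
D has value 20 units → rank 10.

10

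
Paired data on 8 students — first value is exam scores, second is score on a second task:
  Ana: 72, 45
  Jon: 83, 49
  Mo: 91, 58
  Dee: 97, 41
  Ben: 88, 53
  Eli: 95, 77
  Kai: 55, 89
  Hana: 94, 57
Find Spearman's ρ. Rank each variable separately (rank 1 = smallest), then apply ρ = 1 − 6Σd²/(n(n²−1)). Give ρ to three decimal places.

-0.190

Ranks of variable 1: 2, 3, 5, 8, 4, 7, 1, 6
Ranks of variable 2: 2, 3, 6, 1, 4, 7, 8, 5
d = r₁ − r₂: 0, 0, -1, 7, 0, 0, -7, 1
d²: 0, 0, 1, 49, 0, 0, 49, 1; Σd² = 100
ρ = 1 − 6·100/(8·63) = 1 − 600/504 = -0.190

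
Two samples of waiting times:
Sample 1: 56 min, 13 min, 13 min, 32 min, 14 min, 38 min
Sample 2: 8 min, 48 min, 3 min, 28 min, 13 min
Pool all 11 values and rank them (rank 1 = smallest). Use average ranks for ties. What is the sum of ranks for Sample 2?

Sorted (ascending): 3, 8, 13, 13, 13, 14, 28, 32, 38, 48, 56
The 3 values of 13 occupy positions 3–5 → average rank 4.
Sample 2 values → pooled ranks: 8→2, 48→10, 3→1, 28→7, 13→4
Rank sum = 2 + 10 + 1 + 7 + 4 = 24

24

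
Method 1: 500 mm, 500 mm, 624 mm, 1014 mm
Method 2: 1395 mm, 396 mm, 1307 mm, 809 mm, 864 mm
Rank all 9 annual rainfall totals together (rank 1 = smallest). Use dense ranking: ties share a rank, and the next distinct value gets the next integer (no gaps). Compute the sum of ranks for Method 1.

Sorted (ascending): 396, 500, 500, 624, 809, 864, 1014, 1307, 1395
The 2 values of 500 share dense rank 2.
Remaining distinct values take the next consecutive integers.
Method 1 values → pooled ranks: 500→2, 500→2, 624→3, 1014→6
Rank sum = 2 + 2 + 3 + 6 = 13

13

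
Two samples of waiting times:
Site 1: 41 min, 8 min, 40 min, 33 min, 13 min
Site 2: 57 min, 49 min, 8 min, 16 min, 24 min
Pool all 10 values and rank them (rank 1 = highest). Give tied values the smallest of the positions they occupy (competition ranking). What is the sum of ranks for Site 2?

25

Sorted (descending): 57, 49, 41, 40, 33, 24, 16, 13, 8, 8
The 2 values of 8 occupy positions 9–10 → each gets rank 9.
Site 2 values → pooled ranks: 57→1, 49→2, 8→9, 16→7, 24→6
Rank sum = 1 + 2 + 9 + 7 + 6 = 25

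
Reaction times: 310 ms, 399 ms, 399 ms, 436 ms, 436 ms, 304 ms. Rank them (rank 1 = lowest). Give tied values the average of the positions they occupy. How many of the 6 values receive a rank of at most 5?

Sorted (ascending): 304, 310, 399, 399, 436, 436
The 2 values of 399 occupy positions 3–4 → average rank (3+4)/2 = 3.5.
The 2 values of 436 occupy positions 5–6 → average rank (5+6)/2 = 5.5.
Ranks ≤ 5: {1, 2, 3.5, 3.5} → 4 values.

4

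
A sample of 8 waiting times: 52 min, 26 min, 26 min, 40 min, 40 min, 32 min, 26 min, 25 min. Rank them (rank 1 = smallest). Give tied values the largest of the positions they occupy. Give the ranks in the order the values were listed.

8, 4, 4, 7, 7, 5, 4, 1

Sorted (ascending): 25, 26, 26, 26, 32, 40, 40, 52
The 3 values of 26 occupy positions 2–4 → each gets rank 4.
The 2 values of 40 occupy positions 6–7 → each gets rank 7.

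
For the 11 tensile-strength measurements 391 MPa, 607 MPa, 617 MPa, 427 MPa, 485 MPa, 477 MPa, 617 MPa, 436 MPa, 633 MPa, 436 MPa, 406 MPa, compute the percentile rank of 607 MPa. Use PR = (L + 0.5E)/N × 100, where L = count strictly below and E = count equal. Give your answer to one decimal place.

N = 11.
Strictly below 607: 7. Equal to 607: 1.
PR = (7 + 0.5·1)/11 × 100 = 68.2

68.2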